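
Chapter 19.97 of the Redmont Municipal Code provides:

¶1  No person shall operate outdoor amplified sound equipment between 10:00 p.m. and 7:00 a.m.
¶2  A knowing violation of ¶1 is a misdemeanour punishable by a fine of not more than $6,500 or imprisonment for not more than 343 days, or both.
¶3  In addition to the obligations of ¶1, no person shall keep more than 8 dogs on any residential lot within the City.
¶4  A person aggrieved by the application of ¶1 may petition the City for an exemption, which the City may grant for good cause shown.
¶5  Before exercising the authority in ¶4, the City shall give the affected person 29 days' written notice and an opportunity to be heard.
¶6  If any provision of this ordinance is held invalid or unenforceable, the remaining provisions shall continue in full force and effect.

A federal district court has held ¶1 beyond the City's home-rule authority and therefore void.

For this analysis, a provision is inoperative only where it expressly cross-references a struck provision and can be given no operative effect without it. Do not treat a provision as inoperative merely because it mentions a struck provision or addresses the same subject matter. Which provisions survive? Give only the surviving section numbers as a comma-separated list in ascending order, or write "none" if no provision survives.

¶1 is struck. ¶2 has no operative effect of its own apart from ¶1 and is therefore inoperative. ¶4 operates only by reference to ¶1, so it falls with ¶1. The only function of ¶5 is the notice-and-hearing requirement for ¶4, so it cannot stand once ¶4 is removed. ¶3 mentions ¶1 but its own obligation stands independently of ¶1, so ¶3 is not affected. Under the severability clause in ¶6, the remaining provisions continue in force. The provisions still in force are ¶3 and ¶6.

3, 6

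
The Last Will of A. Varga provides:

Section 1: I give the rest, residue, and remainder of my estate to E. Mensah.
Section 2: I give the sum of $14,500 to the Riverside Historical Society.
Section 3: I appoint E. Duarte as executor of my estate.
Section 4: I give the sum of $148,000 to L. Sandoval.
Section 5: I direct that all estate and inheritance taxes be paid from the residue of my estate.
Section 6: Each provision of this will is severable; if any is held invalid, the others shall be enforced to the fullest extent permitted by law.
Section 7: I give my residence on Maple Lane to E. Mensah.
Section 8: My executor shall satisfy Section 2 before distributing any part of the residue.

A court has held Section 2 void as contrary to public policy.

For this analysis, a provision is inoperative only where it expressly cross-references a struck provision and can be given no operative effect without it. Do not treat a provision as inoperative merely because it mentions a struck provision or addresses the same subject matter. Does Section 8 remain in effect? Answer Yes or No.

No

Section 2 is struck. Section 8 operates only by reference to Section 2, so it falls with Section 2. Under the severability clause in Section 6, the remaining provisions continue in force. Section 1, Section 3, Section 4, Section 5, Section 6, and Section 7 remain in effect. Section 8 is among the inoperative provisions, so the answer is no.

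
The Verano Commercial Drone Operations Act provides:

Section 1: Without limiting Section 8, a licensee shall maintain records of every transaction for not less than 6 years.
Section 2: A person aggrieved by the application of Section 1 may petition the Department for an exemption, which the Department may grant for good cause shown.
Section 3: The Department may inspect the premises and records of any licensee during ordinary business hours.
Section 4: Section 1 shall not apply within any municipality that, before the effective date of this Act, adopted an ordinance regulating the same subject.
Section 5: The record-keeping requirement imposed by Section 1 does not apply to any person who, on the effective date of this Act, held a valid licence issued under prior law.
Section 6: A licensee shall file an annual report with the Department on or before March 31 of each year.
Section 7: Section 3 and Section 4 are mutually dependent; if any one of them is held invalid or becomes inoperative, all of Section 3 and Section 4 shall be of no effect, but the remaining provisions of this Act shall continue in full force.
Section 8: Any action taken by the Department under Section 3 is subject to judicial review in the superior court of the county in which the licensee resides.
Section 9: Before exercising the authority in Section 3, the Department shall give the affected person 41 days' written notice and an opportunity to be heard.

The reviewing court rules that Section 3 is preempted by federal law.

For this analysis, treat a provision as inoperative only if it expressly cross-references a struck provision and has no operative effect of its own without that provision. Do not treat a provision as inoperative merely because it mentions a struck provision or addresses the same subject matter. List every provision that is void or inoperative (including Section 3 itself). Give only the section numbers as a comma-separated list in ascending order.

Section 3 is struck. Section 8 merely fixes the judicial-review right for Section 3; with Section 3 gone it has nothing to operate on and falls away. Section 9 operates only by reference to Section 3, so it falls with Section 3. Although Section 1 refers to Section 8, its operative terms do not depend on Section 8, so it remains in effect. Section 7 declares Section 3 and Section 4 mutually dependent; since one of them has fallen, all of them are of no effect. That brings down Section 4 as well. The remainder continues in force under Section 7. The provisions still in force are Section 1, Section 2, Section 5, Section 6, and Section 7.

3, 4, 8, 9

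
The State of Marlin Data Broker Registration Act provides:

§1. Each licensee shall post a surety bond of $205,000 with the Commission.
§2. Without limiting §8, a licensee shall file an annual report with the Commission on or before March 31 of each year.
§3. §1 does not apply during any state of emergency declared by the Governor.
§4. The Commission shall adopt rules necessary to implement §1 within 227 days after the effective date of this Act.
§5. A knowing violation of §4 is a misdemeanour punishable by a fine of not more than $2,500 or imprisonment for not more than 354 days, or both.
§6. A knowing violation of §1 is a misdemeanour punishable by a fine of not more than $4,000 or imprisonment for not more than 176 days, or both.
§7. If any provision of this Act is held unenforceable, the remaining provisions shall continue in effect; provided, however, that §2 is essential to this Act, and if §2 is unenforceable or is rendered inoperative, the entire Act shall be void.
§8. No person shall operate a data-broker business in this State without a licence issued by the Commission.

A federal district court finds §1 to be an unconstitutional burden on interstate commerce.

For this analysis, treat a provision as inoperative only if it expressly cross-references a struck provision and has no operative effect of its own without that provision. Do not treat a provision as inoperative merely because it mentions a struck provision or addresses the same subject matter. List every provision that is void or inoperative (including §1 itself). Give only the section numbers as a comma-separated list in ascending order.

1, 3, 4, 5, 6

§1 is struck. §3 has no operative effect of its own apart from §1 and is therefore inoperative. §4 merely fixes the rulemaking mandate for §1; with §1 gone it has nothing to operate on and falls away. §6 merely fixes the criminal penalty for violating §1; with §1 gone it has nothing to operate on and falls away. §5 operates only by reference to §4, so it falls with §4. §7 makes §2 an essential term, but §2 is unaffected, so the severability proviso in §7 preserves the remaining provisions. §2, §7, and §8 remain in effect.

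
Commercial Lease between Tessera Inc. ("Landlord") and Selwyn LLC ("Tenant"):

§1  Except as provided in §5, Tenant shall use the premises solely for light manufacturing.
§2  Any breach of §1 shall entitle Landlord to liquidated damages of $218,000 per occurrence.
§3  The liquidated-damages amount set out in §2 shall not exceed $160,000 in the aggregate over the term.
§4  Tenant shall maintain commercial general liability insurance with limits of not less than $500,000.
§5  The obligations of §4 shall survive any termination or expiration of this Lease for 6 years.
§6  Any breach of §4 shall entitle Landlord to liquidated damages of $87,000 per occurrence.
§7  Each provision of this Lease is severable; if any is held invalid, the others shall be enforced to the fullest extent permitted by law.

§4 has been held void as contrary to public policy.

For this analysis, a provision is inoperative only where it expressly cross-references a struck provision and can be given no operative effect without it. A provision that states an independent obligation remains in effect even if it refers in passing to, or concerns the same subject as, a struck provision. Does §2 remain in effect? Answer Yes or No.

§4 is struck. §5 operates only by reference to §4, so it falls with §4. §6 operates only by reference to §4, so it falls with §4. Although §1 refers to §5, its operative terms do not depend on §5, so it remains in effect. Under the severability clause in §7, the remaining provisions continue in force. That leaves §1, §2, §3, and §7 in effect. §2 is among the surviving provisions, so the answer is yes.

Yes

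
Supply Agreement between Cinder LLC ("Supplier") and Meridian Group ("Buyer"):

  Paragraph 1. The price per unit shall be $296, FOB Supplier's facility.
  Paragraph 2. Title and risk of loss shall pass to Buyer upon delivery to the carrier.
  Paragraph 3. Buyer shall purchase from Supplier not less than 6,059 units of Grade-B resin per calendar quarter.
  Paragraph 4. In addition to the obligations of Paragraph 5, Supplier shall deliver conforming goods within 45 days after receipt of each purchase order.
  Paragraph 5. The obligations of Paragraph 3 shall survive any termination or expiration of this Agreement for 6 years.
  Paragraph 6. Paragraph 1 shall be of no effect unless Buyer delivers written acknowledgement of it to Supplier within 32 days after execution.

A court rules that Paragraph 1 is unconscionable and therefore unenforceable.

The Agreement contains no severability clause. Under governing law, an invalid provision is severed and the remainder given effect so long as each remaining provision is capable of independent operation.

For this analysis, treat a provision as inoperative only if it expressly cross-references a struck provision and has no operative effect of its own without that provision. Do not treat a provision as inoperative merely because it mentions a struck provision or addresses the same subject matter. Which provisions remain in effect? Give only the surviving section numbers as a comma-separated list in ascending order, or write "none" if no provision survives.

2, 3, 4, 5

Paragraph 1 is struck. Paragraph 6 merely fixes the acknowledgement condition for Paragraph 1; with Paragraph 1 gone it has nothing to operate on and falls away. Under the stated default rule, only provisions that cannot operate independently fall away; the rest are enforced. That leaves Paragraph 2, Paragraph 3, Paragraph 4, and Paragraph 5 in effect.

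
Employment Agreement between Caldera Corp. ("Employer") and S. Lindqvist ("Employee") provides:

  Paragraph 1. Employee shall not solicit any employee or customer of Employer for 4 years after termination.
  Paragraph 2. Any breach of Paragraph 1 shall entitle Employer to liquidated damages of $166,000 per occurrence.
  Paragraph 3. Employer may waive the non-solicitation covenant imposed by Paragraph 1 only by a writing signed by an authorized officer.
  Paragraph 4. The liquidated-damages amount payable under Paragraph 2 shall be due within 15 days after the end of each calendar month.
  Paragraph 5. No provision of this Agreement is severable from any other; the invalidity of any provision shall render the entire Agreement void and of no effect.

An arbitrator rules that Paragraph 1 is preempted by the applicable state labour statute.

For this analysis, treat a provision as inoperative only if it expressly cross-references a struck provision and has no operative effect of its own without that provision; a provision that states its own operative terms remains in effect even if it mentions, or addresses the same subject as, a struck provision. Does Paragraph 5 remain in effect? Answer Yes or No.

Paragraph 1 is struck. Paragraph 2 operates only by reference to Paragraph 1, so it falls with Paragraph 1. Paragraph 3 has no operative effect of its own apart from Paragraph 1 and is therefore inoperative. Paragraph 4 has no operative effect of its own apart from Paragraph 2 and is therefore inoperative. Paragraph 5 provides that the Agreement is not severable, so the invalidity of any one provision voids the entire Agreement. No provision of the Agreement survives. Paragraph 5 is among the inoperative provisions, so the answer is no.

No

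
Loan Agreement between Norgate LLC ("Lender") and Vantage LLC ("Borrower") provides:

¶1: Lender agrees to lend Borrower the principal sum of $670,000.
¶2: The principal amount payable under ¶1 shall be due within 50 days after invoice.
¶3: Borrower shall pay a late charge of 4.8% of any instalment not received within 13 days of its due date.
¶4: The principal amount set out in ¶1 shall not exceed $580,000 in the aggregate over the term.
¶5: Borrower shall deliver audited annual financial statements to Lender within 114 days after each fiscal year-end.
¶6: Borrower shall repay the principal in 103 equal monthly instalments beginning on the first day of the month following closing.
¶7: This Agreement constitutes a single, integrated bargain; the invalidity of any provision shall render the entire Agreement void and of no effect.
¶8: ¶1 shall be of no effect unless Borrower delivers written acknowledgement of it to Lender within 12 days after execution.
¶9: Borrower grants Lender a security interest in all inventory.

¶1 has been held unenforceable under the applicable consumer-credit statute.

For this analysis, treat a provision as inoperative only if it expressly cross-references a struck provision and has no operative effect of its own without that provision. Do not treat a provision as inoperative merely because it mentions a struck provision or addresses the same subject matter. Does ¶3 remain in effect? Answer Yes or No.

No

¶1 is struck. ¶2 does nothing except set the payment deadline for the principal amount by reference to ¶1; with ¶1 gone it has no independent effect and is inoperative. ¶4 has no operative effect of its own apart from ¶1 and is therefore inoperative. ¶8 has no operative effect of its own apart from ¶1 and is therefore inoperative. ¶7 provides that the Agreement is not severable, so the invalidity of any one provision voids the entire Agreement. No provision of the Agreement survives. ¶3 is among the inoperative provisions, so the answer is no.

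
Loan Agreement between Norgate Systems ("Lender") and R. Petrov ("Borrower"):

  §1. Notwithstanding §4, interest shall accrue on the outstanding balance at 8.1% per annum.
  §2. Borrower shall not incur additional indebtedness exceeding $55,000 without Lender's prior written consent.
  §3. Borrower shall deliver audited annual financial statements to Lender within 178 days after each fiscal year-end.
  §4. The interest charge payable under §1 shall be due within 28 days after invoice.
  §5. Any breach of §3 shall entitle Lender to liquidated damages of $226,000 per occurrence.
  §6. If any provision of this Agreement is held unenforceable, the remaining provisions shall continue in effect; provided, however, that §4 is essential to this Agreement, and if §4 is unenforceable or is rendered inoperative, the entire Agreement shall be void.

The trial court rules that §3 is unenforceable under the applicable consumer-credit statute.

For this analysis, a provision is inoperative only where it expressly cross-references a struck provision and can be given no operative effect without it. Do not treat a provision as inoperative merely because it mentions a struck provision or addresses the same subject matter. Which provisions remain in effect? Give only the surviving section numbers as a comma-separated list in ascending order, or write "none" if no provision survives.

1, 2, 4, 6

§3 is struck. §5 has no operative effect of its own apart from §3 and is therefore inoperative. §6 makes §4 an essential term, but §4 is unaffected, so the severability proviso in §6 preserves the remaining provisions. §1, §2, §4, and §6 remain in effect.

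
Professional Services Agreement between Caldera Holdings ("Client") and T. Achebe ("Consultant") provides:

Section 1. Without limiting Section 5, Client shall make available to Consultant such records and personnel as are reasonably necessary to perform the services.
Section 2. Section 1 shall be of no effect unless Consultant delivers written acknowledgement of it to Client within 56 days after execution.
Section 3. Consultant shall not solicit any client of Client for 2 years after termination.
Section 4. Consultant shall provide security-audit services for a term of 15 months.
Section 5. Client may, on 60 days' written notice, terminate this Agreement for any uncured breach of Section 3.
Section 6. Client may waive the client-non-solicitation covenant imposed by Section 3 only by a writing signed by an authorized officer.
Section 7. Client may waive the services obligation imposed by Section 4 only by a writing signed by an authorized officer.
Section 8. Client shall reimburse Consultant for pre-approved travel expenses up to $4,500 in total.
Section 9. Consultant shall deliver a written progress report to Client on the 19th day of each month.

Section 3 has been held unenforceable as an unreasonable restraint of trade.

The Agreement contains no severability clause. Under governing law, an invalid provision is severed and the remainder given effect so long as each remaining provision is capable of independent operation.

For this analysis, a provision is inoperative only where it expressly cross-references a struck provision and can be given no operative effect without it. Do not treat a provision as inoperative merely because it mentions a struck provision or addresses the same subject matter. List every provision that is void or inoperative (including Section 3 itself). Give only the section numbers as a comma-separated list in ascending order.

Section 3 is struck. Section 5 operates only by reference to Section 3, so it falls with Section 3. The only function of Section 6 is the waiver condition for Section 3, so it cannot stand once Section 3 is removed. Although Section 1 refers to Section 5, its operative terms do not depend on Section 5, so it remains in effect. With no severability clause, the stated default rule severs what cannot stand and enforces each remaining provision that can operate on its own. The provisions still in force are Section 1, Section 2, Section 4, Section 7, Section 8, and Section 9.

3, 5, 6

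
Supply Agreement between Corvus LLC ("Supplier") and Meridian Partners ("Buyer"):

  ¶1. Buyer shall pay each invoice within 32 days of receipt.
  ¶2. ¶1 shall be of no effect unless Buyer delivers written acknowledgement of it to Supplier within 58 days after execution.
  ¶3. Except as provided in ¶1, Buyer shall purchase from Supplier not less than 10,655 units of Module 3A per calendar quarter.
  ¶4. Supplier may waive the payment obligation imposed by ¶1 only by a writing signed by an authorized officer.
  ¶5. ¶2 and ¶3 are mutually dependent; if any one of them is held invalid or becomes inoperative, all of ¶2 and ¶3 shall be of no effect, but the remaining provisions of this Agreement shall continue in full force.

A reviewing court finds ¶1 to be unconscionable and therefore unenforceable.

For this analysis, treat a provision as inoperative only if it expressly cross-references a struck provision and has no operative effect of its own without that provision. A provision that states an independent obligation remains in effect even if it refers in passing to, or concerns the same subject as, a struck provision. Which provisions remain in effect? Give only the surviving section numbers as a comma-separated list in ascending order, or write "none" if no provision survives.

¶1 is struck. ¶2 operates only by reference to ¶1, so it falls with ¶1. ¶4 has no operative effect of its own apart from ¶1 and is therefore inoperative. ¶5 declares ¶2 and ¶3 mutually dependent; since one of them has fallen, all of them are of no effect. That brings down ¶3 as well. The remainder continues in force under ¶5. Only ¶5 remains in effect.

5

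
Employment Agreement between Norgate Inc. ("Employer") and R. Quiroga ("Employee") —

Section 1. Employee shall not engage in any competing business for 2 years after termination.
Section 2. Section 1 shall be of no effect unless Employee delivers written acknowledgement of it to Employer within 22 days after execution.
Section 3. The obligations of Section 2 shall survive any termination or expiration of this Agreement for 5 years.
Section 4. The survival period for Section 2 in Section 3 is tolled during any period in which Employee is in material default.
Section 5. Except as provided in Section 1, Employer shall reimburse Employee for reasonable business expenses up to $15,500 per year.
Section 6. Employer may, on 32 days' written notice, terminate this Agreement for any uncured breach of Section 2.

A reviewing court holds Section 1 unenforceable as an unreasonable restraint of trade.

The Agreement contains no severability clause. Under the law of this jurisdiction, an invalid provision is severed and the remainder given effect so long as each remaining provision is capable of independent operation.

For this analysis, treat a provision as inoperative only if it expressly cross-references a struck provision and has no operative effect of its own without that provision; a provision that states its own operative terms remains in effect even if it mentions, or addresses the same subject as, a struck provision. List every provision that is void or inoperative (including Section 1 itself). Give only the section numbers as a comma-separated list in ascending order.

Section 1 is struck. Section 2 has no operative effect of its own apart from Section 1 and is therefore inoperative. Section 3 operates only by reference to Section 2, so it falls with Section 2. The only function of Section 6 is the termination right for breach of Section 2, so it cannot stand once Section 2 is removed. The whole of Section 4 is the tolling of the survival period for Section 2, defined by reference to Section 3, so Section 4 cannot stand once Section 3 is removed. Although Section 5 refers to Section 1, its operative terms do not depend on Section 1, so it remains in effect. Under the stated default rule, only provisions that cannot operate independently fall away; the rest are enforced. Only Section 5 remains in effect.

1, 2, 3, 4, 6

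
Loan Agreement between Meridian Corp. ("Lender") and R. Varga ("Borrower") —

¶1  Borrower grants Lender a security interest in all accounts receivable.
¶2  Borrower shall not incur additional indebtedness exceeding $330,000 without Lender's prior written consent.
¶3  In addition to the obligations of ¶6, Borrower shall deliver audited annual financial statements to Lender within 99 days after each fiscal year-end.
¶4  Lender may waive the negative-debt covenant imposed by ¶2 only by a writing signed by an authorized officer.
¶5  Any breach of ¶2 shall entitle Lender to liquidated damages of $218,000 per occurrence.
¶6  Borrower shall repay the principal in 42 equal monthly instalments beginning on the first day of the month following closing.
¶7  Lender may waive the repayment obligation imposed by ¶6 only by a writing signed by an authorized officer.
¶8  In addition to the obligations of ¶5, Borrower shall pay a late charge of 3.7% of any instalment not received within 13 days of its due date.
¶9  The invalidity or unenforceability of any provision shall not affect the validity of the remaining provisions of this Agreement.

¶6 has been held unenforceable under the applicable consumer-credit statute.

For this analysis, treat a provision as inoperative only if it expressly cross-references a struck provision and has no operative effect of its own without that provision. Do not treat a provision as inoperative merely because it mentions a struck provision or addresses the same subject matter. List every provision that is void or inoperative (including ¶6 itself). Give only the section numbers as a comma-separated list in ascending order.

6, 7

¶6 is struck. ¶7 merely fixes the waiver condition for ¶6; with ¶6 gone it has nothing to operate on and falls away. Although ¶3 refers to ¶6, its operative terms do not depend on ¶6, so it remains in effect. ¶9 is a severability clause and preserves every provision that can still be given independent effect. That leaves ¶1, ¶2, ¶3, ¶4, ¶5, ¶8, and ¶9 in effect.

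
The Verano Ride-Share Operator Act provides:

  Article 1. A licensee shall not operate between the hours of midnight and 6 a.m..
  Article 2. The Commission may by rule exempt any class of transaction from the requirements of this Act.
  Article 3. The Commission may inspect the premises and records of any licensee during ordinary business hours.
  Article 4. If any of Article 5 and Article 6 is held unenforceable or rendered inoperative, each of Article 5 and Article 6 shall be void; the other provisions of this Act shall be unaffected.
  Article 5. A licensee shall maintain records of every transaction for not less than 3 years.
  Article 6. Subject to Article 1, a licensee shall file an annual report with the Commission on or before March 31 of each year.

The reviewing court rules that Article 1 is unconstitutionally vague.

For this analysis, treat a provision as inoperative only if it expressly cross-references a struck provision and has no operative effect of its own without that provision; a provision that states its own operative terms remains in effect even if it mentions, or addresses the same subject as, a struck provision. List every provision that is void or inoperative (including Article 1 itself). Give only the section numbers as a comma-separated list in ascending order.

Article 1 is struck. Article 6 mentions Article 1 but its own obligation stands independently of Article 1, so Article 6 is not affected. No other provision's operative terms depend on Article 1. Article 4 ties Article 5 and Article 6 together, but none of those is affected here; the remaining provisions continue in force under Article 4. That leaves Article 2, Article 3, Article 4, Article 5, and Article 6 in effect.

1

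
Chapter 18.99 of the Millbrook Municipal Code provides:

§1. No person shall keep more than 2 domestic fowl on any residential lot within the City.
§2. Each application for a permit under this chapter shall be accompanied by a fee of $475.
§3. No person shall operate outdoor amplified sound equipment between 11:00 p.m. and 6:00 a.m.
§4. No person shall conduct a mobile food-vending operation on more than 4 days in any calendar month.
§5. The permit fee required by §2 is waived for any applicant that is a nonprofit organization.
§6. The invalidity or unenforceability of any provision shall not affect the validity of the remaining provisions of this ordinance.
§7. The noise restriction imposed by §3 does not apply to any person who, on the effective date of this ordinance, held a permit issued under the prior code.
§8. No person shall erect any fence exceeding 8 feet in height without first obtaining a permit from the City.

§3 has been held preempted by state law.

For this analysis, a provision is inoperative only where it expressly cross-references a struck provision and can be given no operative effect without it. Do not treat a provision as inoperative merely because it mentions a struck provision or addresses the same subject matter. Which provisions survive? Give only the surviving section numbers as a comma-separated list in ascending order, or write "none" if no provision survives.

1, 2, 4, 5, 6, 8

§3 is struck. The only function of §7 is the grandfather exemption from §3, so it cannot stand once §3 is removed. Under the severability clause in §6, the remaining provisions continue in force. That leaves §1, §2, §4, §5, §6, and §8 in effect.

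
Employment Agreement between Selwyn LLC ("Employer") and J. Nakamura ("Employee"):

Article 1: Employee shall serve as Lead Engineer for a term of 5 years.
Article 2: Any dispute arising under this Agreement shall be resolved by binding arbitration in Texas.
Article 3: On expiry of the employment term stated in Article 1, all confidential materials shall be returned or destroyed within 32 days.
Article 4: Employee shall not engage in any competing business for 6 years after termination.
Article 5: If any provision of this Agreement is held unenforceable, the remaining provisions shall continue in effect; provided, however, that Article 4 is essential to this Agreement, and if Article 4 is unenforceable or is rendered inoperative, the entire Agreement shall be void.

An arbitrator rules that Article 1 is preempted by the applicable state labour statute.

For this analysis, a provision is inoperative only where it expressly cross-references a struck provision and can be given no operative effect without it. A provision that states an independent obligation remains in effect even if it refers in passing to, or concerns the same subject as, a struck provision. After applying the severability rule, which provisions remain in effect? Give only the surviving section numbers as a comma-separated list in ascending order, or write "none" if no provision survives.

2, 4, 5

Article 1 is struck. Article 3 operates only by reference to Article 1, so it falls with Article 1. Article 5 makes Article 4 an essential term, but Article 4 is unaffected, so the severability proviso in Article 5 preserves the remaining provisions. Article 2, Article 4, and Article 5 remain in effect.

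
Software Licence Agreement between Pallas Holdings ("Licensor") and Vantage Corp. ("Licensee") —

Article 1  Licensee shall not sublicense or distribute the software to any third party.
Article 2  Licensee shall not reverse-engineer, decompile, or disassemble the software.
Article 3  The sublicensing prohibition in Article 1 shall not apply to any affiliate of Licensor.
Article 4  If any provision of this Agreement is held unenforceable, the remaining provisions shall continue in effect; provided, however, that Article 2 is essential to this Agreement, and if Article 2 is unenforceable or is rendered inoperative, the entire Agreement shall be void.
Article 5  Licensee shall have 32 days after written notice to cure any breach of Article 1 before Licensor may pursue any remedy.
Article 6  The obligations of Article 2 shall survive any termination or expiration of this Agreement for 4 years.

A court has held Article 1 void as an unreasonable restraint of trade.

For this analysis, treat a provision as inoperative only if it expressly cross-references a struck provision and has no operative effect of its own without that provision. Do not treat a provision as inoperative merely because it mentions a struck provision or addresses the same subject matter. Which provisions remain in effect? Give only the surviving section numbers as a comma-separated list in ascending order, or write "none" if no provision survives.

2, 4, 6

Article 1 is struck. Article 3 does nothing except set the carve-out from the sublicensing prohibition by reference to Article 1; with Article 1 gone it has no independent effect and is inoperative. Article 5 operates only by reference to Article 1, so it falls with Article 1. Article 4 makes Article 2 an essential term, but Article 2 is unaffected, so the severability proviso in Article 4 preserves the remaining provisions. That leaves Article 2, Article 4, and Article 6 in effect.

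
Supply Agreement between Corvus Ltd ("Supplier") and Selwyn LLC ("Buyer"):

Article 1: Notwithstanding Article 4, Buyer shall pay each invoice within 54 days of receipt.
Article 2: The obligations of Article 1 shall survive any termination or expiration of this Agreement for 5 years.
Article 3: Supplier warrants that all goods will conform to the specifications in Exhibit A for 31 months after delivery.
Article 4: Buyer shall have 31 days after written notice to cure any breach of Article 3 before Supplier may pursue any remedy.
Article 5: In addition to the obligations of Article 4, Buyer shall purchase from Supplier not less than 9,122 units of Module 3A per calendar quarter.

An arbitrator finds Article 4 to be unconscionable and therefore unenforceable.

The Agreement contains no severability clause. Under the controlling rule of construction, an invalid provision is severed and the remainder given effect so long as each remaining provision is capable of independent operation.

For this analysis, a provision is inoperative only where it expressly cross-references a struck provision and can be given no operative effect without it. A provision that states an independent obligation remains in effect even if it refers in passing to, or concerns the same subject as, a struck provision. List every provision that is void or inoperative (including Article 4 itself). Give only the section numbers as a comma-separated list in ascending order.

Article 4 is struck. Although Article 1 refers to Article 4, its operative terms do not depend on Article 4, so it remains in effect. Article 5 mentions Article 4 but its own obligation stands independently of Article 4, so Article 5 is not affected. Nothing else in the Agreement is defined by reference to Article 4. Under the stated default rule, only provisions that cannot operate independently fall away; the rest are enforced. That leaves Article 1, Article 2, Article 3, and Article 5 in effect.

4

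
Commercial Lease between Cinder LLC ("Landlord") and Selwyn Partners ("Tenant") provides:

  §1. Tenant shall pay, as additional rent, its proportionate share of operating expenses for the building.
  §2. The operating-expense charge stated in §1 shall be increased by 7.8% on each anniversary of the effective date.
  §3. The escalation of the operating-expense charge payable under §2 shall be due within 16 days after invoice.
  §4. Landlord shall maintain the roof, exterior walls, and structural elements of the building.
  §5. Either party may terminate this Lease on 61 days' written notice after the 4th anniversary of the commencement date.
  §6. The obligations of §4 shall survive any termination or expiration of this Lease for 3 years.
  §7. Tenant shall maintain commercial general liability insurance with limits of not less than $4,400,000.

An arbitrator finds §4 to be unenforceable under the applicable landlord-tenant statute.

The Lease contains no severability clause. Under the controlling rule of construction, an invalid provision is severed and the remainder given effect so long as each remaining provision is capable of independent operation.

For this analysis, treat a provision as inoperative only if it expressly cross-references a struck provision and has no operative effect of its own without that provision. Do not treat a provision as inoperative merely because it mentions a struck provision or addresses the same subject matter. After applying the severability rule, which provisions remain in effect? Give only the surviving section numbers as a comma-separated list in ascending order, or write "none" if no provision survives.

1, 2, 3, 5, 7

§4 is struck. §6 merely fixes the survival period for §4; with §4 gone it has nothing to operate on and falls away. With no severability clause, the stated default rule severs what cannot stand and enforces each remaining provision that can operate on its own. §1, §2, §3, §5, and §7 remain in effect.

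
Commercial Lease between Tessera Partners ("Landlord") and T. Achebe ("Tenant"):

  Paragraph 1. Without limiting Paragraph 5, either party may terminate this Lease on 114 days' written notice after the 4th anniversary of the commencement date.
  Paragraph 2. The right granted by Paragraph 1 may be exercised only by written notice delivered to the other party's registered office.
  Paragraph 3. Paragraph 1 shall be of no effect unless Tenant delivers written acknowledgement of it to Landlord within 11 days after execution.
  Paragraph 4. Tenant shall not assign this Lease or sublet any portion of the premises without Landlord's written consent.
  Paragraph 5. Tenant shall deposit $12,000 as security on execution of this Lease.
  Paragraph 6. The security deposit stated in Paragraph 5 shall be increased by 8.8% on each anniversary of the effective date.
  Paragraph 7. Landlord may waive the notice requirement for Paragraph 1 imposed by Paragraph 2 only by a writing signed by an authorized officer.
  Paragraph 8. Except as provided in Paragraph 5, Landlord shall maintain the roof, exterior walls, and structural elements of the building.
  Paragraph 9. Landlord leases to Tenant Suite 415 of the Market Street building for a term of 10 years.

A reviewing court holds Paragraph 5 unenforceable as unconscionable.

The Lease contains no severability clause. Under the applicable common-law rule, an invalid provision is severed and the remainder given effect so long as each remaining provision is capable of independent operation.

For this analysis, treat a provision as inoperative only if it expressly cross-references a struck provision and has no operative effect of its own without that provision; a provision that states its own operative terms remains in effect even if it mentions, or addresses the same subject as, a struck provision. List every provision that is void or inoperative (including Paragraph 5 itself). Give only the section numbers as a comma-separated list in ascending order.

5, 6

Paragraph 5 is struck. Paragraph 6 operates only by reference to Paragraph 5, so it falls with Paragraph 5. Although Paragraph 1 refers to Paragraph 5, its operative terms do not depend on Paragraph 5, so it remains in effect. Although Paragraph 8 refers to Paragraph 5, its operative terms do not depend on Paragraph 5, so it remains in effect. With no severability clause, the stated default rule severs what cannot stand and enforces each remaining provision that can operate on its own. Paragraph 1, Paragraph 2, Paragraph 3, Paragraph 4, Paragraph 7, Paragraph 8, and Paragraph 9 remain in effect.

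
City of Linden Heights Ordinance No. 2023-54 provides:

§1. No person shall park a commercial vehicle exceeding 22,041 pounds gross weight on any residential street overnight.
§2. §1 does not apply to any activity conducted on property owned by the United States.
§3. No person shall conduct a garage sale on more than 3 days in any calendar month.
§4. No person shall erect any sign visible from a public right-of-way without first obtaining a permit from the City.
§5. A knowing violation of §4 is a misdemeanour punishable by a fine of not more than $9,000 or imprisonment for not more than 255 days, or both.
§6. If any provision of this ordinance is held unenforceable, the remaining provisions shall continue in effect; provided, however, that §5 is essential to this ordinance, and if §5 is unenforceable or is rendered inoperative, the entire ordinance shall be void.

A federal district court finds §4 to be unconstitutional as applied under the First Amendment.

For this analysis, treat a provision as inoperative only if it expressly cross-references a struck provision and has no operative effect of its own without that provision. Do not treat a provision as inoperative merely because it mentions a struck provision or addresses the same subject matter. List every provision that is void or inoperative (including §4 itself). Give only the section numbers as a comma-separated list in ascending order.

1, 2, 3, 4, 5, 6

§4 is struck. §5 has no operative effect of its own apart from §4 and is therefore inoperative. §6 makes §5 an essential term, and §5 has been rendered inoperative by the cascade; under §6, the entire ordinance is therefore void. No provision of the ordinance survives.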